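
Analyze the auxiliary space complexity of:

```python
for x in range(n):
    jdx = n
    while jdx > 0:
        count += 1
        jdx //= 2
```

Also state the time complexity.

Space complexity: O(1).
Only a constant amount of auxiliary storage is used; nothing grows with n.
Time complexity: O(n log n).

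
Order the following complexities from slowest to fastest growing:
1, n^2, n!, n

Ordered by growth rate: 1 < n < n^2 < n!.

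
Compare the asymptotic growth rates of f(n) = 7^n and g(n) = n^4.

f(n) = 7^n grows faster: any exponential with base > 1 dominates every polynomial.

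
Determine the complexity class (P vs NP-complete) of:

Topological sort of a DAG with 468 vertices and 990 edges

This problem is in P: DFS-based topological sort runs in O(V+E).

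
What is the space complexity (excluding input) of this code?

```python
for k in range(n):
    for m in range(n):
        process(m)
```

Space complexity: O(1).
Only a constant amount of auxiliary storage is used; nothing grows with n.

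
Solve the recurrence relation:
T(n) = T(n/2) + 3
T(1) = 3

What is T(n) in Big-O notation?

Each step divides n by 2 and adds 3. After log_2(n) steps, T(n) = O(log n).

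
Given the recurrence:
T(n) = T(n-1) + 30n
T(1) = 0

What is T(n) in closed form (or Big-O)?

Unrolling: T(n) = 0 + 30*(2 + 3 + ... + n) = 0 + 30*(n(n+1)/2 - 1) = O(n^2).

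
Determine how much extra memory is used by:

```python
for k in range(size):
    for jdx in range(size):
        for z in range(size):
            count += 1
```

Space complexity: O(1).
Only a constant amount of auxiliary storage is used; nothing grows with n.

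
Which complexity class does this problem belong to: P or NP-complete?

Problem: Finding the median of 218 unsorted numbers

This problem is in P: linear-time selection (median-of-medians) runs in O(n).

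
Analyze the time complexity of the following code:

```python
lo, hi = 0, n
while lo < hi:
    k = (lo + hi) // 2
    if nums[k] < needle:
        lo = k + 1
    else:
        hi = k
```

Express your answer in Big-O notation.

Time complexity: O(log n).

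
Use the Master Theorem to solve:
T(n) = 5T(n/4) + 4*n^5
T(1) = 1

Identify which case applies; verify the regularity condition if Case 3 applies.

a=5, b=4, f(n)=4*n^5.
log_4(5) = 1.161 < 5.
f(n) = Omega(n^(1.161+epsilon)) for some epsilon > 0, so Case 3 is the candidate.
Regularity: a*f(n/b) = 5*4*(n/4)^5 = (5/1024)*4*n^5 <= c*f(n) with c = 5/1024 < 1. Satisfied.
Case 3: T(n) = Theta(n^5).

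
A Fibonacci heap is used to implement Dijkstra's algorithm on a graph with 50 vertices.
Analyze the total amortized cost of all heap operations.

Dijkstra performs 50 insert, 50 extract-min, and at most E decrease-key operations. With Fibonacci heap: insert O(1) amortized, extract-min O(log n) amortized, decrease-key O(1) amortized. Total with n = 50: O(n * 1 + n * log n + E * 1) = O(n log n + E).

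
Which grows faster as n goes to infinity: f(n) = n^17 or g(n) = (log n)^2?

f(n) = n^17 grows faster: any positive polynomial dominates any polylog.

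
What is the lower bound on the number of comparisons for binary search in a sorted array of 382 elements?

With 382 possible positions, we need at least ceil(log_2(382)) = 9 comparisons. Each comparison splits the remaining candidates by at most half.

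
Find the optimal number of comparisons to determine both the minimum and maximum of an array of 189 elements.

Naive approach: 376 comparisons (188 for max + 188 for min).
Optimal: Compare elements in pairs first (floor(n/2) = 94 comparisons), then find max among winners and min among losers (94 comparisons each).
Total: ceil(3n/2) - 2 = 282 comparisons. An adversary argument shows this is also a lower bound.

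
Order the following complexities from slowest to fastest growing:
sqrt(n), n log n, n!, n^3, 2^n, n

Ordered by growth rate: sqrt(n) < n < n log n < n^3 < 2^n < n!.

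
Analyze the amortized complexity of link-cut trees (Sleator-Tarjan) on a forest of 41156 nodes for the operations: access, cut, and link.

Link-cut trees represent the forest using splay trees over preferred paths. With potential Phi = sum over nodes of log(size of virtual subtree), each access on 41156 nodes is O(log 41156) = O(log n) amortized by the splay-tree access lemma. Cut and link are O(1) plus one access.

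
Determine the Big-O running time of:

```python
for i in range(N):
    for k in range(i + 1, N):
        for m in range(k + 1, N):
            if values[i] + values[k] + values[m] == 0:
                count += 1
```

Time complexity: O(n^3).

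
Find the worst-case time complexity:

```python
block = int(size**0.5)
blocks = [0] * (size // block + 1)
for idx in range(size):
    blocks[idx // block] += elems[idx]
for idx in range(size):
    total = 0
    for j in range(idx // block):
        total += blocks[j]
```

Time complexity: O(n * sqrt(n)).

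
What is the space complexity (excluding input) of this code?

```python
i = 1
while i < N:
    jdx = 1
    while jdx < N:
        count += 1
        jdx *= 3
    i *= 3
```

Space complexity: O(1).
Only a constant amount of auxiliary storage is used; nothing grows with n.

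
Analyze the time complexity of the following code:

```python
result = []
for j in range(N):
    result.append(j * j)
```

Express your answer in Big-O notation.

Time complexity: O(n).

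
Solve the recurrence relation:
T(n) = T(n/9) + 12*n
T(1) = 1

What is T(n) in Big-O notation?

Geometric series: 12*n*(1 + 1/9 + 1/9^2 + ...) = O(n). T(n) = O(n).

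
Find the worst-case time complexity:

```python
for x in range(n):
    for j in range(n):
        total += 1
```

Time complexity: O(n^2).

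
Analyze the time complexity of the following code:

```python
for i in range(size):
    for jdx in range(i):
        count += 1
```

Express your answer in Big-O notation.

Time complexity: O(n^2).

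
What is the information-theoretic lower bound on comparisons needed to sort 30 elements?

There are 30! = 265252859812191058636308480000000 possible orderings. Each comparison gives 1 bit. We need at least ceil(log_2(265252859812191058636308480000000)) = 108 comparisons.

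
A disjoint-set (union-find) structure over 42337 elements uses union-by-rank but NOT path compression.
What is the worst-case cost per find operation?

Union-by-rank alone keeps every tree's height <= log_2(42337) ~= 15.4. Each find traverses from a node to its root, costing O(height) = O(log n). Without path compression this bound is tight.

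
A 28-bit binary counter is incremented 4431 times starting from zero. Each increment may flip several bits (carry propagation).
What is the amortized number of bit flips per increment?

Bit i flips on every 2^i-th increment, so over 4431 increments bit i flips floor(4431/2^i) times. Summing over i: total flips < 2 * 4431. Amortized: < 2 = O(1) per increment.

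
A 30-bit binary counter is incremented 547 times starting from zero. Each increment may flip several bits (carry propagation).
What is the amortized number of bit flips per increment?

Bit i flips on every 2^i-th increment, so over 547 increments bit i flips floor(547/2^i) times. Summing over i: total flips < 2 * 547. Amortized: < 2 = O(1) per increment.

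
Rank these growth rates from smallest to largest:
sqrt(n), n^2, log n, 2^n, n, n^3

Ordered by growth rate: log n < sqrt(n) < n < n^2 < n^3 < 2^n.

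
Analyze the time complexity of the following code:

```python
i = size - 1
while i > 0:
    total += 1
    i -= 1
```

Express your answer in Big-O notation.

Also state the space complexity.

Time complexity: O(n).
Space complexity: O(1).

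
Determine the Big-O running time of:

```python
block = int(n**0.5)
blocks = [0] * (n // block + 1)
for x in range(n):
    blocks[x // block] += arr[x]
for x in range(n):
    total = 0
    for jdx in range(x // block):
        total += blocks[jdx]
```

Time complexity: O(n * sqrt(n)).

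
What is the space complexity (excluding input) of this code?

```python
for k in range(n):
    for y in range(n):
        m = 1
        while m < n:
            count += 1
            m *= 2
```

Space complexity: O(1).
Only a constant amount of auxiliary storage is used; nothing grows with n.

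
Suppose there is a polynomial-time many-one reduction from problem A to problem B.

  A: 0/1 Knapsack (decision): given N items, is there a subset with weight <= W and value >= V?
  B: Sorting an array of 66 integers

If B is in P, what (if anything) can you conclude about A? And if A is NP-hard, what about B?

A poly-time reduction A <=_p B means any A-instance can be transformed to a B-instance in poly time.
If B is in P: compose the reduction with B's poly-time algorithm to solve A in poly time, so A is in P.
If A is NP-hard: every NP problem reduces to A, which reduces to B; composing reductions, every NP problem reduces to B, so B is NP-hard.
(Here in fact A is NP-complete and B is in P, so no such reduction is known -- its existence would imply P = NP; the analysis concerns only what the assumed reduction would or would not let you conclude.)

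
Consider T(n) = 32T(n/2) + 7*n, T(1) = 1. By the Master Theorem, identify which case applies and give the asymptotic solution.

a=32, b=2, f(n)=7*n.
log_2(32) = 5 > 1.
Since f(n) = O(n^1) is polynomially smaller than n^5, Case 1 applies.
T(n) = Theta(n^5).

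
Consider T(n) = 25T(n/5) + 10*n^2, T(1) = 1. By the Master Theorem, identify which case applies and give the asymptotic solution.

a=25, b=5, f(n)=10*n^2.
log_5(25) = 2, so n^(log_b(a)) = n^2.
f(n) = Theta(n^2), so Case 2 applies.
T(n) = Theta(n^2 log n).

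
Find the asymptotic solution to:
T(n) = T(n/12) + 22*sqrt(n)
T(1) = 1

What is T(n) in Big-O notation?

Each level contributes sqrt(n/12^k). Geometric series with ratio 1/sqrt(12) < 1 sums to O(sqrt(n)).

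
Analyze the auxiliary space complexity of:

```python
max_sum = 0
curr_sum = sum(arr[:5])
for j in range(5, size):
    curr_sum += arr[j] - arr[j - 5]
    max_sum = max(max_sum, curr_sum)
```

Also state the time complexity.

Space complexity: O(1).
Only a constant amount of auxiliary storage is used; nothing grows with n.
Time complexity: O(n).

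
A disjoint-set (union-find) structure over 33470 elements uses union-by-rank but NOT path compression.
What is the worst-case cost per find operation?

Union-by-rank alone keeps every tree's height <= log_2(33470) ~= 15.0. Each find traverses from a node to its root, costing O(height) = O(log n). Without path compression this bound is tight.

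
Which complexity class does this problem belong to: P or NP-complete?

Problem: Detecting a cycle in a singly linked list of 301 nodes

This problem is in P: Floyd's tortoise-and-hare runs in O(n) time, O(1) space.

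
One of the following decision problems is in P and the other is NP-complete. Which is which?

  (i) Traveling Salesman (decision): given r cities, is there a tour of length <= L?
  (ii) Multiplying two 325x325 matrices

(i) is NP-complete: reduces from Hamiltonian Cycle.
(ii) is P: the schoolbook algorithm runs in O(n^3).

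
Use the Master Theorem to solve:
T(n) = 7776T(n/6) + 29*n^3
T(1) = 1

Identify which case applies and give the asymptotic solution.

a=7776, b=6, f(n)=29*n^3.
log_6(7776) = 5 > 3.
Since f(n) = O(n^3) is polynomially smaller than n^5, Case 1 applies.
T(n) = Theta(n^5).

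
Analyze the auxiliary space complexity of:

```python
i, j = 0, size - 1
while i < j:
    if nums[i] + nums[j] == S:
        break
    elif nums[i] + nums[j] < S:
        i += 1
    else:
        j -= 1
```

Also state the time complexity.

Space complexity: O(1).
Only a constant amount of auxiliary storage is used; nothing grows with n.
Time complexity: O(n).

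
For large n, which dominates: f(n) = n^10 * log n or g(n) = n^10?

f(n) = n^10 * log n grows faster: extra log n factor -> infinity.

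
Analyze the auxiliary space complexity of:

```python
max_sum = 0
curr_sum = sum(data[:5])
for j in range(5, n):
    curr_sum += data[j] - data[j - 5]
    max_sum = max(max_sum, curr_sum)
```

Space complexity: O(1).
Only a constant amount of auxiliary storage is used; nothing grows with n.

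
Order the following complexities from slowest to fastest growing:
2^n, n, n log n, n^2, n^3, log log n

Ordered by growth rate: log log n < n < n log n < n^2 < n^3 < 2^n.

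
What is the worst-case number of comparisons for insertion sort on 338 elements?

Insertion sort on reverse-sorted input: 1 + 2 + ... + (338-1) = 56953 comparisons.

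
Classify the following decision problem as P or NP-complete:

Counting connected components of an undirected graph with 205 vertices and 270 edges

This problem is in P: BFS/DFS visits each vertex and edge once: O(V+E).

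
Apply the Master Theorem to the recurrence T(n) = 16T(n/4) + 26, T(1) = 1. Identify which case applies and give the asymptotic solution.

a=16, b=4, f(n)=26.
log_4(16) = 2 > 0.
Since f(n) = O(n^0) is polynomially smaller than n^2, Case 1 applies.
T(n) = Theta(n^2).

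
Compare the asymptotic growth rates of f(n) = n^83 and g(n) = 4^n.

g(n) = 4^n grows faster: any exponential with base > 1 dominates every polynomial.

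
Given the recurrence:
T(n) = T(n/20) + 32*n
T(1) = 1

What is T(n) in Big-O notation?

Geometric series: 32*n*(1 + 1/20 + 1/20^2 + ...) = O(n). T(n) = O(n).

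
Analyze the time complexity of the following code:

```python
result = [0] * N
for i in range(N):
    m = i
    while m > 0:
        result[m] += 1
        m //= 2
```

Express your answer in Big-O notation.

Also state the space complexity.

Time complexity: O(n log n).
Space complexity: O(n).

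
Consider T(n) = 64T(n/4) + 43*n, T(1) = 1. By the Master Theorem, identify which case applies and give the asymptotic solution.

a=64, b=4, f(n)=43*n.
log_4(64) = 3 > 1.
Since f(n) = O(n^1) is polynomially smaller than n^3, Case 1 applies.
T(n) = Theta(n^3).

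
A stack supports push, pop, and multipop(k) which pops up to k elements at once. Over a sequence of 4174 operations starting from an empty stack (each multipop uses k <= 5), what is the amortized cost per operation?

Each element is pushed exactly once and popped at most once (whether by pop or as part of a multipop). So the total number of individual pops over the whole sequence is at most the number of pushes, which is at most 4174. Total work <= 2 * 4174, hence O(1) amortized per operation.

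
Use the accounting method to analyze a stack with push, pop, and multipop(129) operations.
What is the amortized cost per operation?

Assign 2 credits per push (1 for the push, 1 saved for a future pop). Each pop or element popped by multipop(129) uses 1 saved credit. Total credits never go negative, so amortized cost is O(1).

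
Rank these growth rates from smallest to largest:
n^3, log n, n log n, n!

Ordered by growth rate: log n < n log n < n^3 < n!.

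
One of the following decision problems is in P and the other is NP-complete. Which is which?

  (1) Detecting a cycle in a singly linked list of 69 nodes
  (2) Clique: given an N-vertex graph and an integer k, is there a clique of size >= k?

(1) is P: Floyd's tortoise-and-hare runs in O(n) time, O(1) space.
(2) is NP-complete: complement of Independent Set / Vertex Cover (with k part of the input).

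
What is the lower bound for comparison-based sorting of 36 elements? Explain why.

A comparison-based sorting algorithm corresponds to a decision tree. With 36! possible permutations, the tree has 36! leaves. The height is at least log_2(36!) = Omega(n log n) by Stirling's approximation.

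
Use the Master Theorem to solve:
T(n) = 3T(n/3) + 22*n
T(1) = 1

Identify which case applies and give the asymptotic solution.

a=3, b=3, f(n)=22*n.
log_3(3) = 1, so n^(log_b(a)) = n.
f(n) = Theta(n), so Case 2 applies.
T(n) = Theta(n log n).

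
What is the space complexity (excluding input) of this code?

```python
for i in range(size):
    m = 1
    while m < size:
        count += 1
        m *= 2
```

Space complexity: O(1).
Only a constant amount of auxiliary storage is used; nothing grows with n.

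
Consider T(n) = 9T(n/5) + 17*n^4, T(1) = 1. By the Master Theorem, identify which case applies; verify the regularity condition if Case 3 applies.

a=9, b=5, f(n)=17*n^4.
log_5(9) = 1.365 < 4.
f(n) = Omega(n^(1.365+epsilon)) for some epsilon > 0, so Case 3 is the candidate.
Regularity: a*f(n/b) = 9*17*(n/5)^4 = (9/625)*17*n^4 <= c*f(n) with c = 9/625 < 1. Satisfied.
Case 3: T(n) = Theta(n^4).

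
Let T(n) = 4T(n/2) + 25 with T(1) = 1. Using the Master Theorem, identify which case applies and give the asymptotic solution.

a=4, b=2, f(n)=25.
log_2(4) = 2 > 0.
Since f(n) = O(n^0) is polynomially smaller than n^2, Case 1 applies.
T(n) = Theta(n^2).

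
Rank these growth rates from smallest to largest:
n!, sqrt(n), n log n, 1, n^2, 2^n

Ordered by growth rate: 1 < sqrt(n) < n log n < n^2 < 2^n < n!.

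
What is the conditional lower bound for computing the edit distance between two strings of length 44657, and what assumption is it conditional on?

Under SETH (the Strong Exponential Time Hypothesis), edit distance on length-44657 strings cannot be computed in O(n^(2-epsilon)) time for any epsilon > 0 (Backurs-Indyk). The reduction is from CNF-SAT via the orthogonal vectors problem.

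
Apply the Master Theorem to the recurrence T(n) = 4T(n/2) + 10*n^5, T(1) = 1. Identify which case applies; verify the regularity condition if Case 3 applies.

a=4, b=2, f(n)=10*n^5.
log_2(4) = 2 < 5.
f(n) = Omega(n^(2+epsilon)) for some epsilon > 0, so Case 3 is the candidate.
Regularity: a*f(n/b) = 4*10*(n/2)^5 = (4/32)*10*n^5 <= c*f(n) with c = 4/32 < 1. Satisfied.
Case 3: T(n) = Theta(n^5).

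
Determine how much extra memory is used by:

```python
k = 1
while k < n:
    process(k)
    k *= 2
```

Space complexity: O(1).
Only a constant amount of auxiliary storage is used; nothing grows with n.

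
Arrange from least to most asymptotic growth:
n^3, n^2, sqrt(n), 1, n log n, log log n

Ordered by growth rate: 1 < log log n < sqrt(n) < n log n < n^2 < n^3.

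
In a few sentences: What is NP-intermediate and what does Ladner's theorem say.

NP-intermediate problems are in NP but neither in P nor NP-complete (assuming P != NP). Ladner's theorem proves such problems exist if P != NP. Graph isomorphism and integer factoring are candidate NP-intermediate problems -- no polynomial algorithm is known, but no NP-completeness proof exists either.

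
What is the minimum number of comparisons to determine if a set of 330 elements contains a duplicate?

Determining if 330 elements are all distinct requires Omega(n log n) comparisons in the comparison model. This follows from the element distinctness lower bound.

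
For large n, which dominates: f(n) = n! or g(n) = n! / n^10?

f(n) = n! grows faster: the ratio n!/(n!/n^10) = n^10 -> infinity.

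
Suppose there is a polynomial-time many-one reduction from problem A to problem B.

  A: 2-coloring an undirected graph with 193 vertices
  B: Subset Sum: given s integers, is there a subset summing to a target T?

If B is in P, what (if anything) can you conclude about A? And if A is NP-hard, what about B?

A poly-time reduction A <=_p B means any A-instance can be transformed to a B-instance in poly time.
If B is in P: compose the reduction with B's poly-time algorithm to solve A in poly time, so A is in P.
If A is NP-hard: every NP problem reduces to A, which reduces to B; composing reductions, every NP problem reduces to B, so B is NP-hard.
(Here in fact A is P and B is NP-complete.)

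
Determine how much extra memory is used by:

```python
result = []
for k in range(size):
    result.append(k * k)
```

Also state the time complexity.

Space complexity: O(n).
Auxiliary storage grows linearly with the input size n in the worst case.
Time complexity: O(n).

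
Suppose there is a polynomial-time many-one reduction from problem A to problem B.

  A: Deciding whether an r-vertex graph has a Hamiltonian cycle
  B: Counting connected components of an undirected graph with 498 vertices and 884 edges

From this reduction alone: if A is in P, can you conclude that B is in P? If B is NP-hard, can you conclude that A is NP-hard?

A poly-time reduction A <=_p B transfers tractability DOWN (B easy => A easy) and hardness UP (A hard => B hard), not the reverse.
From A in P, the reduction alone does NOT give B in P: any problem in P trivially reduces to SAT, yet SAT is not known to be in P.
From B NP-hard, the reduction alone does NOT give A NP-hard: again, easy problems reduce to hard ones.
(Here in fact A is NP-complete and B is in P, so no such reduction is known -- its existence would imply P = NP; the analysis concerns only what the assumed reduction would or would not let you conclude.)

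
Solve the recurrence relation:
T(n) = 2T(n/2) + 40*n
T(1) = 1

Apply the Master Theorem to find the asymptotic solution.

a=2, b=2, f(n)=40*n. log_2(2) = 1. Case 2: T(n) = O(n log n).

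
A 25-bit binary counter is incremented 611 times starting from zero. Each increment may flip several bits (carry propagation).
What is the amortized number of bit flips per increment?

Bit i flips on every 2^i-th increment, so over 611 increments bit i flips floor(611/2^i) times. Summing over i: total flips < 2 * 611. Amortized: < 2 = O(1) per increment.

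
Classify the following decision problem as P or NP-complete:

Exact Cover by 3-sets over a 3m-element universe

This problem is NP-complete: one of Karp's 21 NP-complete problems.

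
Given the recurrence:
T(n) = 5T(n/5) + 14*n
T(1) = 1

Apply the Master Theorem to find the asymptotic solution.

a=5, b=5, f(n)=14*n. log_5(5) = 1. Case 2: T(n) = O(n log n).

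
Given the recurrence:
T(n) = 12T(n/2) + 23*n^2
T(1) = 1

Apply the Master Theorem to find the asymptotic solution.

a=12, b=2, f(n)=23*n^2. log_2(12) = 3.585. Case 1 of Master Theorem: T(n) = O(n^3.585).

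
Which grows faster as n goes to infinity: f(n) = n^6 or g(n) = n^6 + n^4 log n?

f(n) = n^6 and g(n) = n^6 + n^4 log n are Theta of each other: the lower-order n^4 log n term is o(n^6); both are Theta(n^6).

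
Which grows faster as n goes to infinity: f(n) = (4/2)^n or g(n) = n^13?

f(n) = (4/2)^n grows faster: (4/2)^n is exponential with base 4/2 > 1, dominating every polynomial.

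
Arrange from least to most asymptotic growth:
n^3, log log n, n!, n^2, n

Ordered by growth rate: log log n < n < n^2 < n^3 < n!.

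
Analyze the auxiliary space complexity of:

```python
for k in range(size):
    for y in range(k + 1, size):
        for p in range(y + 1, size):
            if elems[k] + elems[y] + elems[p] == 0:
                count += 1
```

Space complexity: O(1).
Only a constant amount of auxiliary storage is used; nothing grows with n.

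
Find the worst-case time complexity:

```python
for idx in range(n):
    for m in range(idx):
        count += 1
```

Time complexity: O(n^2).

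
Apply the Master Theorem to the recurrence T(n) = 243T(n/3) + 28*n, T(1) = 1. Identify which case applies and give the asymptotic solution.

a=243, b=3, f(n)=28*n.
log_3(243) = 5 > 1.
Since f(n) = O(n^1) is polynomially smaller than n^5, Case 1 applies.
T(n) = Theta(n^5).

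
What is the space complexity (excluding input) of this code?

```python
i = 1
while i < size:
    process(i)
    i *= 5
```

Space complexity: O(1).
Only a constant amount of auxiliary storage is used; nothing grows with n.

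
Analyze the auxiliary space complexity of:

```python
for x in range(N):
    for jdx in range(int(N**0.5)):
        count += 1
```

Space complexity: O(1).
Only a constant amount of auxiliary storage is used; nothing grows with n.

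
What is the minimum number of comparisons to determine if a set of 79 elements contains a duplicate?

Determining if 79 elements are all distinct requires Omega(n log n) comparisons in the comparison model. This follows from the element distinctness lower bound.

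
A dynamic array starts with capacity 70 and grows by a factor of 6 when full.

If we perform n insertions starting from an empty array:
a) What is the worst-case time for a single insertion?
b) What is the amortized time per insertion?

(a) Worst-case single insertion: O(n) -- when the array is full at capacity c, the resize copies all c elements, and c can be Theta(n).
(b) Resizes happen at sizes 70, 420, 2520, ... Total copy cost for n insertions: 70 + 420 + ... = O(n) (geometric series with ratio 1/6). Amortized cost per insertion: O(n)/n = O(1).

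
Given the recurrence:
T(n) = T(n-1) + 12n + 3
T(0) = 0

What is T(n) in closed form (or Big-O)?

Dominant term in sum is 12*sum(i, i=1..n) = 12*n*(n+1)/2 = O(n^2).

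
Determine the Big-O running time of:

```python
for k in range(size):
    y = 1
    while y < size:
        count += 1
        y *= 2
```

Time complexity: O(n log n).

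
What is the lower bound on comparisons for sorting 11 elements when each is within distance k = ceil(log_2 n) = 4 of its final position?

Partition the 11 positions into floor(n/k) blocks of k = 4 consecutive positions; any permutation within a block keeps every element within k of its final position, so there are at least (k!)^(n/k) distinguishable inputs. Lower bound: log_2((k!)^(n/k)) = (n/k) * log_2(k!) = Theta(n log k); with k = ceil(log_2 n), this is Omega(n log log n).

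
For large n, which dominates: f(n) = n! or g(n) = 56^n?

f(n) = n! grows faster: n!/56^n -> infinity by Stirling.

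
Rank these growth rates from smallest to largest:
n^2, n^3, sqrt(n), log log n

Ordered by growth rate: log log n < sqrt(n) < n^2 < n^3.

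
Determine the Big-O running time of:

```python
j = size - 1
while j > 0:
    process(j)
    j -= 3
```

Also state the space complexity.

Time complexity: O(n).
Space complexity: O(1).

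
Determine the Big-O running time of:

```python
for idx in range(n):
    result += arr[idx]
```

Time complexity: O(n).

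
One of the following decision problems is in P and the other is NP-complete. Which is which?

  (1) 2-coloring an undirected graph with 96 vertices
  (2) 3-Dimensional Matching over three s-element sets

(1) is P: 2-coloring is bipartiteness testing via BFS, O(V+E).
(2) is NP-complete: one of Karp's 21 NP-complete problems.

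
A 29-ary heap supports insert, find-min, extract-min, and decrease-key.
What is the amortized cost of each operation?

The 29-ary heap has height O(log_29 n). Insert sifts up: O(log_29 n). Find-min reads the root: O(1). Extract-min sifts down comparing 29 children per level: O(29 * log_29 n). Decrease-key sifts up: O(log_29 n).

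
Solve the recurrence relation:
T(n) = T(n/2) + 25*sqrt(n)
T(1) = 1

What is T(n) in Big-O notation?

Each level contributes sqrt(n/2^k). Geometric series with ratio 1/sqrt(2) < 1 sums to O(sqrt(n)).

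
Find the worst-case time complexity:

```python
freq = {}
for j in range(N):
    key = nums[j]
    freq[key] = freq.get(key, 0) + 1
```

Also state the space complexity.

Time complexity: O(n).
Space complexity: O(n).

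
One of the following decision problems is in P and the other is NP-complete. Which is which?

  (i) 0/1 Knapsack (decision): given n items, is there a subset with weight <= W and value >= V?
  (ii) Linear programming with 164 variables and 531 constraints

(i) is NP-complete: reduces from Subset Sum.
(ii) is P: the ellipsoid and interior-point methods run in polynomial time.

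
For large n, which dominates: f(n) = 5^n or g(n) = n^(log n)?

f(n) = 5^n grows faster: take logs: log(n^(log n)) = (log n)^2, log(5^n) = n log 5; n dominates (log n)^2.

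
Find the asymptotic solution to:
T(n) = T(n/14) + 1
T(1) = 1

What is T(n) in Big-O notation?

Each step divides n by 14 and adds 1. After log_14(n) steps, T(n) = O(log n).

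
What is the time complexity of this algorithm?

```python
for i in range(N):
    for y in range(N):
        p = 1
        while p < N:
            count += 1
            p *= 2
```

Time complexity: O(n^2 log n).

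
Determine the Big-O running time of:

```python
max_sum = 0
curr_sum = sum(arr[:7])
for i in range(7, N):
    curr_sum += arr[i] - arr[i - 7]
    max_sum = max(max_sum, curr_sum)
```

Time complexity: O(n).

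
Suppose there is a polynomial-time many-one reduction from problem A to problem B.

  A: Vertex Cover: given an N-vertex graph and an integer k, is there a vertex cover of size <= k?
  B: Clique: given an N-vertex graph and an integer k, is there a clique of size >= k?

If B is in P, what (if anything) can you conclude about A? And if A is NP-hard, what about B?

A poly-time reduction A <=_p B means any A-instance can be transformed to a B-instance in poly time.
If B is in P: compose the reduction with B's poly-time algorithm to solve A in poly time, so A is in P.
If A is NP-hard: every NP problem reduces to A, which reduces to B; composing reductions, every NP problem reduces to B, so B is NP-hard.
(Here in fact A is NP-complete and B is NP-complete.)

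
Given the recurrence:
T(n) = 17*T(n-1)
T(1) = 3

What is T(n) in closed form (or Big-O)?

Each step multiplies by 17. T(n) = T(1)*17^(n-1) = 3*17^(n-1).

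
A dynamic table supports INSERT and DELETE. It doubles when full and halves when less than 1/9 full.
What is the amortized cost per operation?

Using potential function Phi = |2*num_items - table_size| when load > 1/2, and Phi = table_size/2 - num_items otherwise. The gap of 1/9 vs 1/2 for shrinking prevents thrashing. Both insert and delete have O(1) amortized cost.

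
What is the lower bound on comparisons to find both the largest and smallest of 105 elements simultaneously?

Pair elements first (floor(105/2) comparisons), then find max among winners and min among losers. Total: ceil(3*105/2) - 2 = 156 comparisons.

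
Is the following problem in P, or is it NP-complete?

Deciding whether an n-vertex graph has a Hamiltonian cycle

This problem is NP-complete: one of Karp's 21 NP-complete problems.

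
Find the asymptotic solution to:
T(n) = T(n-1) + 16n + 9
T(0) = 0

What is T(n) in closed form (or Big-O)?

Dominant term in sum is 16*sum(i, i=1..n) = 16*n*(n+1)/2 = O(n^2).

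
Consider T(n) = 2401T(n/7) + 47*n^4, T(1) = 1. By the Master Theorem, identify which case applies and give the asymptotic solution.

a=2401, b=7, f(n)=47*n^4.
log_7(2401) = 4, so n^(log_b(a)) = n^4.
f(n) = Theta(n^4), so Case 2 applies.
T(n) = Theta(n^4 log n).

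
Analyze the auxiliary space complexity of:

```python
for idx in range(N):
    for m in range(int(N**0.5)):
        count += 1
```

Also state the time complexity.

Space complexity: O(1).
Only a constant amount of auxiliary storage is used; nothing grows with n.
Time complexity: O(n * sqrt(n)).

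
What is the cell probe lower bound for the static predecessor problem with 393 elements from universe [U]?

The Patrascu-Thorup lower bound shows any data structure on n = 393 elements using O(n * polylog(n)) space requires Omega(log log U) query time. van Emde Boas trees achieve O(log log U) with O(U) space.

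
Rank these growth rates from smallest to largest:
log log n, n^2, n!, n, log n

Ordered by growth rate: log log n < log n < n < n^2 < n!.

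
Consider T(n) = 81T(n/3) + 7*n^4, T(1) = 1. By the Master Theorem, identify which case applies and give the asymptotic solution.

a=81, b=3, f(n)=7*n^4.
log_3(81) = 4, so n^(log_b(a)) = n^4.
f(n) = Theta(n^4), so Case 2 applies.
T(n) = Theta(n^4 log n).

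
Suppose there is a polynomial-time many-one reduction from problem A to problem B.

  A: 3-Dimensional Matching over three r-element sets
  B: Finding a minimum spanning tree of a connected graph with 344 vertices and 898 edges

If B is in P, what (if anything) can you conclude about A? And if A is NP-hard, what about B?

A poly-time reduction A <=_p B means any A-instance can be transformed to a B-instance in poly time.
If B is in P: compose the reduction with B's poly-time algorithm to solve A in poly time, so A is in P.
If A is NP-hard: every NP problem reduces to A, which reduces to B; composing reductions, every NP problem reduces to B, so B is NP-hard.
(Here in fact A is NP-complete and B is in P, so no such reduction is known -- its existence would imply P = NP; the analysis concerns only what the assumed reduction would or would not let you conclude.)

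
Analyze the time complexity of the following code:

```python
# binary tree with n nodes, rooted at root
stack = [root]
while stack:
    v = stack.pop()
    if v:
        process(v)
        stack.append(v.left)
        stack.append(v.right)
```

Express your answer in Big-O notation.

Time complexity: O(n).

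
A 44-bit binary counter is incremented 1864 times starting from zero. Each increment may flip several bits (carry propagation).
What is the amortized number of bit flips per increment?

Bit i flips on every 2^i-th increment, so over 1864 increments bit i flips floor(1864/2^i) times. Summing over i: total flips < 2 * 1864. Amortized: < 2 = O(1) per increment.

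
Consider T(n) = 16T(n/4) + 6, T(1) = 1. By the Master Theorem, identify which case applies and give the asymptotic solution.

a=16, b=4, f(n)=6.
log_4(16) = 2 > 0.
Since f(n) = O(n^0) is polynomially smaller than n^2, Case 1 applies.
T(n) = Theta(n^2).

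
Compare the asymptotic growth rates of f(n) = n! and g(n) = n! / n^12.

f(n) = n! grows faster: the ratio n!/(n!/n^12) = n^12 -> infinity.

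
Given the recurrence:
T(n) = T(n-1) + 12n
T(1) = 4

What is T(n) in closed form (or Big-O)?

Unrolling: T(n) = 4 + 12*(2 + 3 + ... + n) = 4 + 12*(n(n+1)/2 - 1) = O(n^2).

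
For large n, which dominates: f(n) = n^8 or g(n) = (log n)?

f(n) = n^8 grows faster: any positive polynomial dominates any polylog.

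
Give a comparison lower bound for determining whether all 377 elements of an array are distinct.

In the algebraic decision-tree model, the YES region for element distinctness on 377 elements has 377! connected components (one per ordering). Ben-Or's theorem then gives a lower bound of Omega(log(n!)) = Omega(n log n).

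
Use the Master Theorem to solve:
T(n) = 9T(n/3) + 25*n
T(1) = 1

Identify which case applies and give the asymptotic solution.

a=9, b=3, f(n)=25*n.
log_3(9) = 2 > 1.
Since f(n) = O(n^1) is polynomially smaller than n^2, Case 1 applies.
T(n) = Theta(n^2).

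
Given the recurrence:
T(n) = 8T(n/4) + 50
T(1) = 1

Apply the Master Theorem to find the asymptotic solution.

a=8, b=4, f(n)=50. log_4(8) = 1.5. Case 1 of Master Theorem: T(n) = O(n^1.5).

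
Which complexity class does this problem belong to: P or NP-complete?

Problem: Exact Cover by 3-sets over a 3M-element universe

This problem is NP-complete: one of Karp's 21 NP-complete problems.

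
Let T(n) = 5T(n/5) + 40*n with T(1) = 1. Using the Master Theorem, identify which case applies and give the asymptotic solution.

a=5, b=5, f(n)=40*n.
log_5(5) = 1, so n^(log_b(a)) = n.
f(n) = Theta(n), so Case 2 applies.
T(n) = Theta(n log n).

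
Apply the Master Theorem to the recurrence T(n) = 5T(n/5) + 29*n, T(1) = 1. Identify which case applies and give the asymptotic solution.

a=5, b=5, f(n)=29*n.
log_5(5) = 1, so n^(log_b(a)) = n.
f(n) = Theta(n), so Case 2 applies.
T(n) = Theta(n log n).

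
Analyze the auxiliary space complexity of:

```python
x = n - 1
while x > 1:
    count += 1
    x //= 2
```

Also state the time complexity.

Space complexity: O(1).
Only a constant amount of auxiliary storage is used; nothing grows with n.
Time complexity: O(log n).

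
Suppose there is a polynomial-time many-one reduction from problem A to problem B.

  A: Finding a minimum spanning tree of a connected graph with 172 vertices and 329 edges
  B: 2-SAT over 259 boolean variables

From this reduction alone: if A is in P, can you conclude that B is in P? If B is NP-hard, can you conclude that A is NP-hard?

A poly-time reduction A <=_p B transfers tractability DOWN (B easy => A easy) and hardness UP (A hard => B hard), not the reverse.
From A in P, the reduction alone does NOT give B in P: any problem in P trivially reduces to SAT, yet SAT is not known to be in P.
From B NP-hard, the reduction alone does NOT give A NP-hard: again, easy problems reduce to hard ones.
(Here in fact A is P and B is P.)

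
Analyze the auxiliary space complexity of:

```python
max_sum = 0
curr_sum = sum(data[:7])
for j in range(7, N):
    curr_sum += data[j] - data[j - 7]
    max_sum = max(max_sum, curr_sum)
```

Space complexity: O(1).
Only a constant amount of auxiliary storage is used; nothing grows with n.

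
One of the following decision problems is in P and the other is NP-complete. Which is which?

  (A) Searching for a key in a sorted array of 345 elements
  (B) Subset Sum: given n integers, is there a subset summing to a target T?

(A) is P: binary search runs in O(log n).
(B) is NP-complete: one of Karp's 21 NP-complete problems.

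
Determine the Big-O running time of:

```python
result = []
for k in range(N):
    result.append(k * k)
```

Time complexity: O(n).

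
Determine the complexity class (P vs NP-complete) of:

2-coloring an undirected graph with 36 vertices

This problem is in P: 2-coloring is bipartiteness testing via BFS, O(V+E).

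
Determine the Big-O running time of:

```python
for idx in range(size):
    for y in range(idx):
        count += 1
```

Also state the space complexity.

Time complexity: O(n^2).
Space complexity: O(1).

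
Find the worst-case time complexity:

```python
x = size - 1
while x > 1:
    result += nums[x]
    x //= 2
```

Time complexity: O(log n).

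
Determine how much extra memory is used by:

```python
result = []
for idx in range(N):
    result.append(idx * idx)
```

Space complexity: O(n).
Auxiliary storage grows linearly with the input size n in the worst case.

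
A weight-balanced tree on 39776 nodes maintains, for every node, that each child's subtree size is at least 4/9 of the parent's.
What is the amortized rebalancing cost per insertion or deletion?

With balance ratio 4/9, tree height is O(log_{9/4}(39776)) = O(log n). A rebalance at a node of size s costs O(s) but requires Omega(s) updates in that subtree to retrigger. Summed over the O(log n) ancestors of the touched leaf, amortized rebalancing is O(log n).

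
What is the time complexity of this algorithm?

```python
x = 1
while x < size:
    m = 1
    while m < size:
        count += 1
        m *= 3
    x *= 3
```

Time complexity: O(log^2 n).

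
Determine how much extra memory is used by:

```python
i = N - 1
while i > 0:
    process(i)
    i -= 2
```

Space complexity: O(1).
Only a constant amount of auxiliary storage is used; nothing grows with n.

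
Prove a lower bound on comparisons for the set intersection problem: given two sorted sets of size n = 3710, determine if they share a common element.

For two sorted arrays of size n = 3710, any correct algorithm must examine Omega(n) elements. If fewer are examined, an adversary places a common element in an unexamined gap. A merge-based scan achieves O(n), so the bound is tight.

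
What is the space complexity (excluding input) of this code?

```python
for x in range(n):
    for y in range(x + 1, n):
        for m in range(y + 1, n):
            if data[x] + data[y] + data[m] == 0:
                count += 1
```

Space complexity: O(1).
Only a constant amount of auxiliary storage is used; nothing grows with n.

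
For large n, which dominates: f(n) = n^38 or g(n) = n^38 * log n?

g(n) = n^38 * log n grows faster: extra log n factor -> infinity.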